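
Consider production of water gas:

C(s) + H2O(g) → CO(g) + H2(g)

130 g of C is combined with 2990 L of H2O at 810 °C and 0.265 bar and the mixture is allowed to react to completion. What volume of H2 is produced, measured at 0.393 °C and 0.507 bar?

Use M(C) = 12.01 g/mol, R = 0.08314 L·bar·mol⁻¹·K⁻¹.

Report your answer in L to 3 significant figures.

395 L

n(C) = 130 / 12.01 = 10.82 mol
n(H2O) = PV/RT = (0.265 × 2990) / (0.08314 × 1083.15) = 8.799 mol
For 10.82 mol C, stoichiometry requires (1/1) × 10.82 = 10.82 mol H2O; 8.799 mol is available, so H2O is limiting.
n(H2) = (1/1) × 8.799 = 8.799 mol
V(H2) = nRT/P = 8.799 × 0.08314 × 273.543 / 0.507 = 394.7 L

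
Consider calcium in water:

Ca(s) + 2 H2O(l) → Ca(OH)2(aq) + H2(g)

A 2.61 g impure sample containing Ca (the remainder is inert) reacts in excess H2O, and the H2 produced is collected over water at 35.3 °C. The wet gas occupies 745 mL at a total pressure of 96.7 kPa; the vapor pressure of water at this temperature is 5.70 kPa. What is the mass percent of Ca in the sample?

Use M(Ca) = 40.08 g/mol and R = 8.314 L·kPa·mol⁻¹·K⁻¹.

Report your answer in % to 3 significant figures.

40.6 %

P(H2) = 96.7 − 5.70 = 91.00 kPa
n(H2) = PV/RT = (91.00 × 0.7450) / (8.314 × 308.45) = 0.02644 mol
n(Ca) = (1/1) × 0.02644 = 0.02644 mol
m(Ca) = 0.02644 × 40.08 = 1.060 g
%Ca = 1.060 / 2.61 × 100 = 40.61%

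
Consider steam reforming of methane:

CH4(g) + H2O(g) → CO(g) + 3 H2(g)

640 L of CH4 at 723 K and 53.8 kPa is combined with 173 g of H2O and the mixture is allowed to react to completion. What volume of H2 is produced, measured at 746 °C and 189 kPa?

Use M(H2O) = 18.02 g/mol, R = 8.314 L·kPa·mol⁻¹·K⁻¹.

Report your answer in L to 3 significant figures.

n(CH4) = PV/RT = (53.8 × 640) / (8.314 × 723) = 5.728 mol
n(H2O) = 173 / 18.02 = 9.600 mol
For 5.728 mol CH4, stoichiometry requires (1/1) × 5.728 = 5.728 mol H2O; 9.600 mol is available, so CH4 is limiting.
n(H2) = (3/1) × 5.728 = 17.18 mol
V(H2) = nRT/P = 17.18 × 8.314 × 1019.15 / 189 = 770.2 L

770 L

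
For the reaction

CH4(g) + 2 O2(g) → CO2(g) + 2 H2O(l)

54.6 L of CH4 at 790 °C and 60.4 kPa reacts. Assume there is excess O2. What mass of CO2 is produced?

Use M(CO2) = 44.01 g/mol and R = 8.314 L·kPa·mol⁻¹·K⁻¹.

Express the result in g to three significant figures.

n(CH4) = PV/RT = (60.4 × 54.6) / (8.314 × 1063.15) = 0.3731 mol
n(CO2) = (1/1) × 0.3731 = 0.3731 mol
m(CO2) = 0.3731 × 44.01 = 16.42 g

16.4 g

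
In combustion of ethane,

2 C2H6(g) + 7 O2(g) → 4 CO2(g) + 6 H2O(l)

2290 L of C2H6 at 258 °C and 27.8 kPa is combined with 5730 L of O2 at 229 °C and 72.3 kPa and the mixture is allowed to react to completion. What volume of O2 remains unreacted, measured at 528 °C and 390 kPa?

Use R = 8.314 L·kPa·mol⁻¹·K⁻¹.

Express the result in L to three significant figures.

833 L

n(C2H6) = PV/RT = (27.8 × 2290) / (8.314 × 531.15) = 14.42 mol
n(O2) = PV/RT = (72.3 × 5730) / (8.314 × 502.15) = 99.23 mol
For 14.42 mol C2H6, stoichiometry requires (7/2) × 14.42 = 50.47 mol O2; 99.23 mol is available, so C2H6 is limiting.
n(O2) consumed = (7/2) × 14.42 = 50.47 mol; remaining = 99.23 − 50.47 = 48.76 mol
V(O2) = nRT/P = 48.76 × 8.314 × 801.15 / 390 = 832.8 L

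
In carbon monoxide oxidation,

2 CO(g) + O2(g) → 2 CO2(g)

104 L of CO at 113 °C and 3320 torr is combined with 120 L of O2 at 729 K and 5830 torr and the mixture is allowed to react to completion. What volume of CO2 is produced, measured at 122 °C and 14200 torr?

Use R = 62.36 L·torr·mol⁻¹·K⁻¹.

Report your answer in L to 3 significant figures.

24.9 L

n(CO) = PV/RT = (3320 × 104) / (62.36 × 386.15) = 14.34 mol
n(O2) = PV/RT = (5830 × 120) / (62.36 × 729) = 15.39 mol
For 14.34 mol CO, stoichiometry requires (1/2) × 14.34 = 7.170 mol O2; 15.39 mol is available, so CO is limiting.
n(CO2) = (2/2) × 14.34 = 14.34 mol
V(CO2) = nRT/P = 14.34 × 62.36 × 395.15 / 14200 = 24.88 L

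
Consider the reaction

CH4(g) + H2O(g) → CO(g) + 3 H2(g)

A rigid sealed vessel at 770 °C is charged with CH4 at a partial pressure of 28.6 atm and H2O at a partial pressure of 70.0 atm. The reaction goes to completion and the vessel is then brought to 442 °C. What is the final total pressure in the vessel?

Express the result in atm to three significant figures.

With V and T fixed, P_i ∝ n_i, so the mole ratios apply directly to partial pressures at 770 °C.
P(H2O) required for 28.6 atm of CH4 = (1/1) × 28.6 = 28.60 atm; available 70.0 atm, so CH4 is limiting.
P(H2O) remaining = 70.0 − (1/1) × 28.6 = 41.40 atm
P(gaseous products) = (1+3)/1 × 28.6 = 114.4 atm
P_total at 770 °C = 41.40 + 114.4 = 155.8 atm
Scaling to 442 °C: P = 155.8 × 715.15/1043.15 = 106.8 atm

107 atm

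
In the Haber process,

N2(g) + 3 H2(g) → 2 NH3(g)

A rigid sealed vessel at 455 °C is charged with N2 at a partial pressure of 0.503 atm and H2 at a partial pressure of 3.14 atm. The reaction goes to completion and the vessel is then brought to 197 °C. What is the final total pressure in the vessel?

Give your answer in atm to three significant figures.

With V and T fixed, P_i ∝ n_i, so the mole ratios apply directly to partial pressures at 455 °C.
P(H2) required for 0.503 atm of N2 = (3/1) × 0.503 = 1.509 atm; available 3.14 atm, so N2 is limiting.
P(H2) remaining = 3.14 − (3/1) × 0.503 = 1.631 atm
P(gaseous products) = (2)/1 × 0.503 = 1.006 atm
P_total at 455 °C = 1.631 + 1.006 = 2.637 atm
Scaling to 197 °C: P = 2.637 × 470.15/728.15 = 1.703 atm

1.70 atm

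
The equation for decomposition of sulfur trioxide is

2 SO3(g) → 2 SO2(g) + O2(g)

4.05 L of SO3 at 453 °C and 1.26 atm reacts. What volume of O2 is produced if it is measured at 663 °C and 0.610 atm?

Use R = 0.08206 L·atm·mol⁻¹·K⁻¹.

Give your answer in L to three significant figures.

5.39 L

n(SO3) = PV/RT = (1.26 × 4.05) / (0.08206 × 726.15) = 0.08564 mol
n(O2) = (1/2) × 0.08564 = 0.04282 mol
V = nRT/P = 0.04282 × 0.08206 × 936.15 / 0.610 = 5.393 L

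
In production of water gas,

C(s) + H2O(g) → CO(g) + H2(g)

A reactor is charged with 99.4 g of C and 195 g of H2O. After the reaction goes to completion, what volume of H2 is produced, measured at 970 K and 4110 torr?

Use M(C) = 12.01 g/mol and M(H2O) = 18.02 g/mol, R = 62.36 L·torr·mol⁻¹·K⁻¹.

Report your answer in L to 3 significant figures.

122 L

n(C) = 99.4 / 12.01 = 8.276 mol
n(H2O) = 195 / 18.02 = 10.82 mol
For 8.276 mol C, stoichiometry requires (1/1) × 8.276 = 8.276 mol H2O; 10.82 mol is available, so C is limiting.
n(H2) = (1/1) × 8.276 = 8.276 mol
V(H2) = nRT/P = 8.276 × 62.36 × 970 / 4110 = 121.8 L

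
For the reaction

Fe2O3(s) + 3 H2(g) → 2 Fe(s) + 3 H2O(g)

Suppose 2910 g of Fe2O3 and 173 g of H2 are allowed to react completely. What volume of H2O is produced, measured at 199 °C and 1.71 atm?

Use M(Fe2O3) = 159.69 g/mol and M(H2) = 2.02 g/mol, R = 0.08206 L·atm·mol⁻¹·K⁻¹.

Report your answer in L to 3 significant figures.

n(Fe2O3) = 2910 / 159.69 = 18.22 mol
n(H2) = 173 / 2.02 = 85.64 mol
For 18.22 mol Fe2O3, stoichiometry requires (3/1) × 18.22 = 54.66 mol H2; 85.64 mol is available, so Fe2O3 is limiting.
n(H2O) = (3/1) × 18.22 = 54.66 mol
V(H2O) = nRT/P = 54.66 × 0.08206 × 472.15 / 1.71 = 1238 L

1240 L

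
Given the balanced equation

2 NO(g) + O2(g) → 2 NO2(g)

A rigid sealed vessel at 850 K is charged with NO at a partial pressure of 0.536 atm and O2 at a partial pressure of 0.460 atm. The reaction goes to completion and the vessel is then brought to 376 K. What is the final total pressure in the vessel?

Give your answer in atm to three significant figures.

0.322 atm

With V and T fixed, P_i ∝ n_i, so the mole ratios apply directly to partial pressures at 850 K.
P(O2) required for 0.536 atm of NO = (1/2) × 0.536 = 0.2680 atm; available 0.460 atm, so NO is limiting.
P(O2) remaining = 0.460 − (1/2) × 0.536 = 0.1920 atm
P(gaseous products) = (2)/2 × 0.536 = 0.5360 atm
P_total at 850 K = 0.1920 + 0.5360 = 0.7280 atm
Scaling to 376 K: P = 0.7280 × 376/850 = 0.3220 atm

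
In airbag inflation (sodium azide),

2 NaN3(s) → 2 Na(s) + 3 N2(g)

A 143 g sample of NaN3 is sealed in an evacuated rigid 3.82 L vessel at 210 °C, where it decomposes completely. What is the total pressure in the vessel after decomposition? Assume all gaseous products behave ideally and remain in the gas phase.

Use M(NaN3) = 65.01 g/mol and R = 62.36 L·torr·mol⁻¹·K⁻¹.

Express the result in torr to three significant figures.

26000 torr

n(NaN3) = 143 / 65.01 = 2.200 mol
n(gas produced) = (3/2) × 2.200 = 3.300 mol
P = nRT/V = 3.300 × 62.36 × 483.15 / 3.82 = 26030 torr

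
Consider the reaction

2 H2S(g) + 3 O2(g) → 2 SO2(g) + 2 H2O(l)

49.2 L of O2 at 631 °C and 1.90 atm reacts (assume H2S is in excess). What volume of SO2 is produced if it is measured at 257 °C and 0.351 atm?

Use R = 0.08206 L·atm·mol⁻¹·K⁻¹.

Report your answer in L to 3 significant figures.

n(O2) = PV/RT = (1.90 × 49.2) / (0.08206 × 904.15) = 1.260 mol
n(SO2) = (2/3) × 1.260 = 0.8400 mol
V = nRT/P = 0.8400 × 0.08206 × 530.15 / 0.351 = 104.1 L

104 L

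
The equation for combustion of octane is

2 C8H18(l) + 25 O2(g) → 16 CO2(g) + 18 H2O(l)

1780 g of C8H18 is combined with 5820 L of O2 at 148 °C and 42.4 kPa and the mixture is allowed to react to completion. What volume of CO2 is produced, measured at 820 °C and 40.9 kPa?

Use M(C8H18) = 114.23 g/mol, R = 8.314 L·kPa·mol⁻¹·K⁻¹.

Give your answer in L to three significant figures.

10000 L

n(C8H18) = 1780 / 114.23 = 15.58 mol
n(O2) = PV/RT = (42.4 × 5820) / (8.314 × 421.15) = 70.48 mol
For 15.58 mol C8H18, stoichiometry requires (25/2) × 15.58 = 194.8 mol O2; 70.48 mol is available, so O2 is limiting.
n(CO2) = (16/25) × 70.48 = 45.11 mol
V(CO2) = nRT/P = 45.11 × 8.314 × 1093.15 / 40.9 = 10020 L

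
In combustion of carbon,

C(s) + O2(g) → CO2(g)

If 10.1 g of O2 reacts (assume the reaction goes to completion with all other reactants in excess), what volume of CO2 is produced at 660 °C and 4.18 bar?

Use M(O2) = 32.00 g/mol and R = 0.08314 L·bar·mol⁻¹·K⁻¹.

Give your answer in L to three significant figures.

5.86 L

n(O2) = 10.10 / 32.00 = 0.3156 mol
n(CO2) = (1/1) × 0.3156 = 0.3156 mol
V = nRT/P = 0.3156 × 0.08314 × 933.15 / 4.18 = 5.858 L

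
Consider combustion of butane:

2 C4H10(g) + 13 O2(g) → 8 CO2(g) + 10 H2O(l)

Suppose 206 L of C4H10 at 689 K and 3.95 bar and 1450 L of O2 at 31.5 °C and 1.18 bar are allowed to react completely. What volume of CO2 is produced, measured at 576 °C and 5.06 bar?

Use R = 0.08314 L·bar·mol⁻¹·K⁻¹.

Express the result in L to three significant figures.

n(C4H10) = PV/RT = (3.95 × 206) / (0.08314 × 689) = 14.20 mol
n(O2) = PV/RT = (1.18 × 1450) / (0.08314 × 304.65) = 67.55 mol
For 14.20 mol C4H10, stoichiometry requires (13/2) × 14.20 = 92.30 mol O2; 67.55 mol is available, so O2 is limiting.
n(CO2) = (8/13) × 67.55 = 41.57 mol
V(CO2) = nRT/P = 41.57 × 0.08314 × 849.15 / 5.06 = 580.0 L

580 L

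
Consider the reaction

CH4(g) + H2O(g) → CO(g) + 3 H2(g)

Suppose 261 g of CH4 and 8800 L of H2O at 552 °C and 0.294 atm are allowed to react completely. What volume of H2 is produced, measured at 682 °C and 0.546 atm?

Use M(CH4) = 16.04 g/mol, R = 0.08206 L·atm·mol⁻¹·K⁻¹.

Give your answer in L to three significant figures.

n(CH4) = 261 / 16.04 = 16.27 mol
n(H2O) = PV/RT = (0.294 × 8800) / (0.08206 × 825.15) = 38.21 mol
For 16.27 mol CH4, stoichiometry requires (1/1) × 16.27 = 16.27 mol H2O; 38.21 mol is available, so CH4 is limiting.
n(H2) = (3/1) × 16.27 = 48.81 mol
V(H2) = nRT/P = 48.81 × 0.08206 × 955.15 / 0.546 = 7007 L

7010 L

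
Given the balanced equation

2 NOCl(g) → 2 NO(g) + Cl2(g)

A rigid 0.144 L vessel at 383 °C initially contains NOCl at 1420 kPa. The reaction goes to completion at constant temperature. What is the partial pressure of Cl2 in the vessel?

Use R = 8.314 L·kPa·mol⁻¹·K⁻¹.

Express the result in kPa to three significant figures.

710 kPa

n(NOCl)₀ = PV/RT = (1420 × 0.144) / (8.314 × 656.15) = 0.03748 mol
n(Cl2) = (1/2) × 0.03748 = 0.01874 mol
P(Cl2) = nRT/V = 0.01874 × 8.314 × 656.15 / 0.144 = 709.9 kPa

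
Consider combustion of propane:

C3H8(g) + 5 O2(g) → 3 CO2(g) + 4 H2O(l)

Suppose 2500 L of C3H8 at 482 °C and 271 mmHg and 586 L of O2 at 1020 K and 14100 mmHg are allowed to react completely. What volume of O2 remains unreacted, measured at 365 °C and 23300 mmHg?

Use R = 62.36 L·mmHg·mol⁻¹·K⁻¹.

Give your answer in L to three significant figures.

99.0 L

n(C3H8) = PV/RT = (271 × 2500) / (62.36 × 755.15) = 14.39 mol
n(O2) = PV/RT = (14100 × 586) / (62.36 × 1020) = 129.9 mol
For 14.39 mol C3H8, stoichiometry requires (5/1) × 14.39 = 71.95 mol O2; 129.9 mol is available, so C3H8 is limiting.
n(O2) consumed = (5/1) × 14.39 = 71.95 mol; remaining = 129.9 − 71.95 = 57.95 mol
V(O2) = nRT/P = 57.95 × 62.36 × 638.15 / 23300 = 98.98 L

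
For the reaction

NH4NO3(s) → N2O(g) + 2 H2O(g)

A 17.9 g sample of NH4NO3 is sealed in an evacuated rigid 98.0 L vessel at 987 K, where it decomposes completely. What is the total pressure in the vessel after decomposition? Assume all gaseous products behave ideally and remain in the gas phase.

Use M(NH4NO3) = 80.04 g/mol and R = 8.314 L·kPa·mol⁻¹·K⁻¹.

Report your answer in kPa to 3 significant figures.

n(NH4NO3) = 17.9 / 80.04 = 0.2236 mol
n(gas produced) = (3/1) × 0.2236 = 0.6708 mol
P = nRT/V = 0.6708 × 8.314 × 987 / 98.0 = 56.17 kPa

56.2 kPa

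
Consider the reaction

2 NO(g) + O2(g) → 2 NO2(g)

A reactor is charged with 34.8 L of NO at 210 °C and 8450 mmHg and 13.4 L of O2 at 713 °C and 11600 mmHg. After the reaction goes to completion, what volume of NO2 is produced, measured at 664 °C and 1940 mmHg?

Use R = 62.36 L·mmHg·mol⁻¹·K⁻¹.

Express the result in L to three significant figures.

152 L

n(NO) = PV/RT = (8450 × 34.8) / (62.36 × 483.15) = 9.760 mol
n(O2) = PV/RT = (11600 × 13.4) / (62.36 × 986.15) = 2.528 mol
For 9.760 mol NO, stoichiometry requires (1/2) × 9.760 = 4.880 mol O2; 2.528 mol is available, so O2 is limiting.
n(NO2) = (2/1) × 2.528 = 5.056 mol
V(NO2) = nRT/P = 5.056 × 62.36 × 937.15 / 1940 = 152.3 L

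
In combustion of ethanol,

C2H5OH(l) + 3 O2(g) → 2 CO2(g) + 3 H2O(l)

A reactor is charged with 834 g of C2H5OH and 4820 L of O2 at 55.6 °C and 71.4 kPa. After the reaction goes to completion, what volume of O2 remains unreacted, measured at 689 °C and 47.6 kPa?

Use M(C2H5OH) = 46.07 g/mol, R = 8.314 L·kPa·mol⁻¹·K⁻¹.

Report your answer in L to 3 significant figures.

n(C2H5OH) = 834 / 46.07 = 18.10 mol
n(O2) = PV/RT = (71.4 × 4820) / (8.314 × 328.75) = 125.9 mol
For 18.10 mol C2H5OH, stoichiometry requires (3/1) × 18.10 = 54.30 mol O2; 125.9 mol is available, so C2H5OH is limiting.
n(O2) consumed = (3/1) × 18.10 = 54.30 mol; remaining = 125.9 − 54.30 = 71.60 mol
V(O2) = nRT/P = 71.60 × 8.314 × 962.15 / 47.6 = 12030 L

12000 L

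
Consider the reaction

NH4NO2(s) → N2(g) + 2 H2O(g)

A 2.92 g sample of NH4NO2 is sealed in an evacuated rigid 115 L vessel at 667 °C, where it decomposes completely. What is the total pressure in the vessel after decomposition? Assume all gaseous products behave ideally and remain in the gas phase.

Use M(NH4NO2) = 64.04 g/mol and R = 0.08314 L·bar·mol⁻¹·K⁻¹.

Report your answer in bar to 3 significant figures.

0.0930 bar

n(NH4NO2) = 2.92 / 64.04 = 0.04560 mol
n(gas produced) = (3/1) × 0.04560 = 0.1368 mol
P = nRT/V = 0.1368 × 0.08314 × 940.15 / 115 = 0.09298 bar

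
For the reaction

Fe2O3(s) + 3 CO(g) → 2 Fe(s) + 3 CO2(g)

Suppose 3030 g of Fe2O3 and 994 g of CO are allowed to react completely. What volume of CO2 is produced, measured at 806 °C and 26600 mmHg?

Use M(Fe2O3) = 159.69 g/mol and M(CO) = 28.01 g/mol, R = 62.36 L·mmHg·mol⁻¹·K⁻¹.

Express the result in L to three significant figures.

n(Fe2O3) = 3030 / 159.69 = 18.97 mol
n(CO) = 994 / 28.01 = 35.49 mol
For 18.97 mol Fe2O3, stoichiometry requires (3/1) × 18.97 = 56.91 mol CO; 35.49 mol is available, so CO is limiting.
n(CO2) = (3/3) × 35.49 = 35.49 mol
V(CO2) = nRT/P = 35.49 × 62.36 × 1079.15 / 26600 = 89.79 L

89.8 L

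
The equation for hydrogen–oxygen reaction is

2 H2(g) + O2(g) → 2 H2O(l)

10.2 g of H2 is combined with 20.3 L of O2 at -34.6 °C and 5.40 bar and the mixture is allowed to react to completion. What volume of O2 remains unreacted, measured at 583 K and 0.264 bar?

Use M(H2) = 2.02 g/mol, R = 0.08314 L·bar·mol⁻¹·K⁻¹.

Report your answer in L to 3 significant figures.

551 L

n(H2) = 10.2 / 2.02 = 5.050 mol
n(O2) = PV/RT = (5.40 × 20.3) / (0.08314 × 238.55) = 5.527 mol
For 5.050 mol H2, stoichiometry requires (1/2) × 5.050 = 2.525 mol O2; 5.527 mol is available, so H2 is limiting.
n(O2) consumed = (1/2) × 5.050 = 2.525 mol; remaining = 5.527 − 2.525 = 3.002 mol
V(O2) = nRT/P = 3.002 × 0.08314 × 583 / 0.264 = 551.2 L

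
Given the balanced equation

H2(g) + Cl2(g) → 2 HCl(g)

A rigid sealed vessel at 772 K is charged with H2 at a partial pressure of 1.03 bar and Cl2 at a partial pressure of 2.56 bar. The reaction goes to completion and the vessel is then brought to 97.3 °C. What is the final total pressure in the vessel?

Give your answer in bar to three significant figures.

With V and T fixed, P_i ∝ n_i, so the mole ratios apply directly to partial pressures at 772 K.
P(Cl2) required for 1.03 bar of H2 = (1/1) × 1.03 = 1.030 bar; available 2.56 bar, so H2 is limiting.
P(Cl2) remaining = 2.56 − (1/1) × 1.03 = 1.530 bar
P(gaseous products) = (2)/1 × 1.03 = 2.060 bar
P_total at 772 K = 1.530 + 2.060 = 3.590 bar
Scaling to 97.3 °C: P = 3.590 × 370.45/772 = 1.723 bar

1.72 bar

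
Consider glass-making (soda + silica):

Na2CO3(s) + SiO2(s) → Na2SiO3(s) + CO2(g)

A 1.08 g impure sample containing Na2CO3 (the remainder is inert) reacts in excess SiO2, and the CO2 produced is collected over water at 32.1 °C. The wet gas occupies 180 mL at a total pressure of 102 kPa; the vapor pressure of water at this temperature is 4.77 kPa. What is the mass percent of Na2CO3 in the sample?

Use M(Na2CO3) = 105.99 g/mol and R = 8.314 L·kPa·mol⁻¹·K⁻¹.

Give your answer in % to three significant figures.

67.7 %

P(CO2) = 102 − 4.77 = 97.23 kPa
n(CO2) = PV/RT = (97.23 × 0.1800) / (8.314 × 305.25) = 0.006896 mol
n(Na2CO3) = (1/1) × 0.006896 = 0.006896 mol
m(Na2CO3) = 0.006896 × 105.99 = 0.7309 g
%Na2CO3 = 0.7309 / 1.08 × 100 = 67.68%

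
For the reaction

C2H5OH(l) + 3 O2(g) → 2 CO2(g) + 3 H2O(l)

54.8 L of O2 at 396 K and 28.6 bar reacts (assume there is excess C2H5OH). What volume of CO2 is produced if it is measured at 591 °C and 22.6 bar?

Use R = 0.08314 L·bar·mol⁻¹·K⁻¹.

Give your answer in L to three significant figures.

101 L

n(O2) = PV/RT = (28.6 × 54.8) / (0.08314 × 396) = 47.60 mol
n(CO2) = (2/3) × 47.60 = 31.73 mol
V = nRT/P = 31.73 × 0.08314 × 864.15 / 22.6 = 100.9 L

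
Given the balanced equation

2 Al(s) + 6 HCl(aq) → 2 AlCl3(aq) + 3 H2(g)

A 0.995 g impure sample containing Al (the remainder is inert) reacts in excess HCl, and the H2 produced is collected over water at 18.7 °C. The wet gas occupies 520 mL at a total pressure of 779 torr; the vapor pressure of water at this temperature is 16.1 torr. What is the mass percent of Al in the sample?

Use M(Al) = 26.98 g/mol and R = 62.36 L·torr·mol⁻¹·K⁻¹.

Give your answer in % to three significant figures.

P(H2) = 779 − 16.1 = 762.9 torr
n(H2) = PV/RT = (762.9 × 0.5200) / (62.36 × 291.85) = 0.02180 mol
n(Al) = (2/3) × 0.02180 = 0.01453 mol
m(Al) = 0.01453 × 26.98 = 0.3920 g
%Al = 0.3920 / 0.995 × 100 = 39.40%

39.4 %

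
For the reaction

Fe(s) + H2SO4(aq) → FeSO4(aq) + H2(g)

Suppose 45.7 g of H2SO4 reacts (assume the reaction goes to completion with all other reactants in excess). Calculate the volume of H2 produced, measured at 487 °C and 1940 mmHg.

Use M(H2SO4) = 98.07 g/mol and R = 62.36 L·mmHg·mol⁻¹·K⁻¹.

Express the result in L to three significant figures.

n(H2SO4) = 45.70 / 98.07 = 0.4660 mol
n(H2) = (1/1) × 0.4660 = 0.4660 mol
V = nRT/P = 0.4660 × 62.36 × 760.15 / 1940 = 11.39 L

11.4 L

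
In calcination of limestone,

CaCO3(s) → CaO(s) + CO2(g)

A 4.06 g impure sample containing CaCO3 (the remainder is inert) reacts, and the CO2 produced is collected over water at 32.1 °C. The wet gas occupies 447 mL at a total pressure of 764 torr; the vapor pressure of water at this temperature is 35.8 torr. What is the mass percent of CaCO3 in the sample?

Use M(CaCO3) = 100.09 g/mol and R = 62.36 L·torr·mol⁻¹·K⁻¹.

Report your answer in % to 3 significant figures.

42.2 %

P(CO2) = 764 − 35.8 = 728.2 torr
n(CO2) = PV/RT = (728.2 × 0.4470) / (62.36 × 305.25) = 0.01710 mol
n(CaCO3) = (1/1) × 0.01710 = 0.01710 mol
m(CaCO3) = 0.01710 × 100.09 = 1.712 g
%CaCO3 = 1.712 / 4.06 × 100 = 42.17%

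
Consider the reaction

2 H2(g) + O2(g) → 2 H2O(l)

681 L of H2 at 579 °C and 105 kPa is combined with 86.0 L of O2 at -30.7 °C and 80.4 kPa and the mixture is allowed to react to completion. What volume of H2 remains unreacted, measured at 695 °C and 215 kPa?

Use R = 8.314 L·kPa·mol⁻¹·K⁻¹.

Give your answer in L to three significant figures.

121 L

n(H2) = PV/RT = (105 × 681) / (8.314 × 852.15) = 10.09 mol
n(O2) = PV/RT = (80.4 × 86.0) / (8.314 × 242.45) = 3.430 mol
For 10.09 mol H2, stoichiometry requires (1/2) × 10.09 = 5.045 mol O2; 3.430 mol is available, so O2 is limiting.
n(H2) consumed = (2/1) × 3.430 = 6.860 mol; remaining = 10.09 − 6.860 = 3.230 mol
V(H2) = nRT/P = 3.230 × 8.314 × 968.15 / 215 = 120.9 L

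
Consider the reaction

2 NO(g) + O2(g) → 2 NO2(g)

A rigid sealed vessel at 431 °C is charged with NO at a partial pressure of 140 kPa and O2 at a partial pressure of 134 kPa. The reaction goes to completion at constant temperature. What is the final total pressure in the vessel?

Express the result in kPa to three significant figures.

Because the vessel is rigid and T is held at 431 °C, work the stoichiometry in partial pressures (P_i = n_iRT/V).
P(O2) required for 140 kPa of NO = (1/2) × 140 = 70.00 kPa; available 134 kPa, so NO is limiting.
P(O2) remaining = 134 − (1/2) × 140 = 64.00 kPa
P(gaseous products) = (2)/2 × 140 = 140.0 kPa
P_total at 431 °C = 64.00 + 140.0 = 204.0 kPa

204 kPa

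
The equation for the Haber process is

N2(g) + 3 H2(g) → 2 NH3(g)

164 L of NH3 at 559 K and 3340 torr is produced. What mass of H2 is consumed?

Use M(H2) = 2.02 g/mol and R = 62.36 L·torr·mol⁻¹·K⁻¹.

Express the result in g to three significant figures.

47.6 g

n(NH3) = PV/RT = (3340 × 164) / (62.36 × 559) = 15.71 mol
n(H2) = (3/2) × 15.71 = 23.57 mol
m(H2) = 23.57 × 2.02 = 47.61 g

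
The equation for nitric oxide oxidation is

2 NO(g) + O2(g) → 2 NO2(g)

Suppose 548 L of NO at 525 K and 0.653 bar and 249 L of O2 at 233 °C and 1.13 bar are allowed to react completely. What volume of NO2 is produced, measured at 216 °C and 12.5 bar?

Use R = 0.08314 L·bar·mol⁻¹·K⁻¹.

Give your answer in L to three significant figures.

26.7 L

n(NO) = PV/RT = (0.653 × 548) / (0.08314 × 525) = 8.198 mol
n(O2) = PV/RT = (1.13 × 249) / (0.08314 × 506.15) = 6.686 mol
For 8.198 mol NO, stoichiometry requires (1/2) × 8.198 = 4.099 mol O2; 6.686 mol is available, so NO is limiting.
n(NO2) = (2/2) × 8.198 = 8.198 mol
V(NO2) = nRT/P = 8.198 × 0.08314 × 489.15 / 12.5 = 26.67 L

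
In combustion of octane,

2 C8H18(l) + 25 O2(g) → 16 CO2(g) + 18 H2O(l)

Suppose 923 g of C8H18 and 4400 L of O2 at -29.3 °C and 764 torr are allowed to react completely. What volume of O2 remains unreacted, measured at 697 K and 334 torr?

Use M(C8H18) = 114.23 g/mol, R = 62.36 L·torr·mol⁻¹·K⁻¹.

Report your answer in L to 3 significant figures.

n(C8H18) = 923 / 114.23 = 8.080 mol
n(O2) = PV/RT = (764 × 4400) / (62.36 × 243.85) = 221.1 mol
For 8.080 mol C8H18, stoichiometry requires (25/2) × 8.080 = 101.0 mol O2; 221.1 mol is available, so C8H18 is limiting.
n(O2) consumed = (25/2) × 8.080 = 101.0 mol; remaining = 221.1 − 101.0 = 120.1 mol
V(O2) = nRT/P = 120.1 × 62.36 × 697 / 334 = 15630 L

15600 L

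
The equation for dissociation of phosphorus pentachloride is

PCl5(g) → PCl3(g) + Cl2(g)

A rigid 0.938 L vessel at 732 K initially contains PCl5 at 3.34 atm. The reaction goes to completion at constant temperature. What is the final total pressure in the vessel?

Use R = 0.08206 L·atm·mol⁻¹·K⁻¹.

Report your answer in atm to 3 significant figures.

6.68 atm

At constant T and V, P ∝ n(gas): 1 mol gas → 2 mol gas.
P_final = (2/1) × 3.34 = 6.680 atm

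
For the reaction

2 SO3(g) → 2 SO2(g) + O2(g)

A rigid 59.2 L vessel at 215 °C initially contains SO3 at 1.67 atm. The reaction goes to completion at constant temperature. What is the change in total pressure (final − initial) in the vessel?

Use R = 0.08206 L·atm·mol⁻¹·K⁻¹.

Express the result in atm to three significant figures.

0.835 atm

Rigid vessel, constant T ⇒ P scales with total gas moles (2 → 3).
P_final = (3/2) × 1.67 = 2.505 atm; ΔP = 2.505 − 1.67 = 0.8350 atm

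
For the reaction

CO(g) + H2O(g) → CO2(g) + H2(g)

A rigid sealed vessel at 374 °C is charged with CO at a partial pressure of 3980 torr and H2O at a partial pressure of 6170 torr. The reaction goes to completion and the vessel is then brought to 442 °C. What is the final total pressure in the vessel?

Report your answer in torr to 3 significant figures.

With V and T fixed, P_i ∝ n_i, so the mole ratios apply directly to partial pressures at 374 °C.
P(H2O) required for 3980 torr of CO = (1/1) × 3980 = 3980 torr; available 6170 torr, so CO is limiting.
P(H2O) remaining = 6170 − (1/1) × 3980 = 2190 torr
P(gaseous products) = (1+1)/1 × 3980 = 7960 torr
P_total at 374 °C = 2190 + 7960 = 10150 torr
Scaling to 442 °C: P = 10150 × 715.15/647.15 = 11220 torr

11200 torr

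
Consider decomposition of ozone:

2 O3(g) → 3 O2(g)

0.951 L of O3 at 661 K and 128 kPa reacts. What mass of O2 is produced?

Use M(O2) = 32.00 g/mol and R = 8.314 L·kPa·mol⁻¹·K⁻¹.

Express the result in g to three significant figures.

1.06 g

n(O3) = PV/RT = (128 × 0.951) / (8.314 × 661) = 0.02215 mol
n(O2) = (3/2) × 0.02215 = 0.03322 mol
m(O2) = 0.03322 × 32.00 = 1.063 g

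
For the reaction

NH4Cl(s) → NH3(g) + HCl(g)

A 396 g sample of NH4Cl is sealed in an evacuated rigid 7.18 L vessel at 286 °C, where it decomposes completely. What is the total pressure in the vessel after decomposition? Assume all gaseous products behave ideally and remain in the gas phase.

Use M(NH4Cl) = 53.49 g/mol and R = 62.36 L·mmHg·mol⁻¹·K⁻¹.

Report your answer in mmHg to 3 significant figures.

71900 mmHg

n(NH4Cl) = 396 / 53.49 = 7.403 mol
n(gas produced) = (2/1) × 7.403 = 14.81 mol
P = nRT/V = 14.81 × 62.36 × 559.15 / 7.18 = 71920 mmHg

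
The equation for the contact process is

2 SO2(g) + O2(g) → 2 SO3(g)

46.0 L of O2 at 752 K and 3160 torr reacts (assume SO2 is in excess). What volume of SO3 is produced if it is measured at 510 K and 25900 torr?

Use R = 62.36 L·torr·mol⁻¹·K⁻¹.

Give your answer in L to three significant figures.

n(O2) = PV/RT = (3160 × 46.0) / (62.36 × 752) = 3.100 mol
n(SO3) = (2/1) × 3.100 = 6.200 mol
V = nRT/P = 6.200 × 62.36 × 510 / 25900 = 7.613 L

7.61 L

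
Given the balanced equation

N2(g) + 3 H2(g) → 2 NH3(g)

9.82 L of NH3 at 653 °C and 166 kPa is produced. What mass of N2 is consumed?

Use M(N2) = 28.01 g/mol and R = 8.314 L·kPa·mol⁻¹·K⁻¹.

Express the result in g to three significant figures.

2.96 g

n(NH3) = PV/RT = (166 × 9.82) / (8.314 × 926.15) = 0.2117 mol
n(N2) = (1/2) × 0.2117 = 0.1058 mol
m(N2) = 0.1058 × 28.01 = 2.963 g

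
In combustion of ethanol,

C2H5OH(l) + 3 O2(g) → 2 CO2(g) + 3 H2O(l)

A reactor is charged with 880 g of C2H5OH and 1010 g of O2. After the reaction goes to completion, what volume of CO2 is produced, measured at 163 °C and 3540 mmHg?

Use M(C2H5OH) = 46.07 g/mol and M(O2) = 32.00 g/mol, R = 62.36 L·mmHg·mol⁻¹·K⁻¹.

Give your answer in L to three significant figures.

n(C2H5OH) = 880 / 46.07 = 19.10 mol
n(O2) = 1010 / 32.00 = 31.56 mol
For 19.10 mol C2H5OH, stoichiometry requires (3/1) × 19.10 = 57.30 mol O2; 31.56 mol is available, so O2 is limiting.
n(CO2) = (2/3) × 31.56 = 21.04 mol
V(CO2) = nRT/P = 21.04 × 62.36 × 436.15 / 3540 = 161.7 L

162 L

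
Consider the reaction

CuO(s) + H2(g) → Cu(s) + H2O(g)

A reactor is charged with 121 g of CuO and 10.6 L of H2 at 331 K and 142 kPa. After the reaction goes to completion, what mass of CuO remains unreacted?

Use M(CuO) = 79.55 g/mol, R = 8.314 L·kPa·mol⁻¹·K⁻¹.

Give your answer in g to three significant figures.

n(CuO) = 121 / 79.55 = 1.521 mol
n(H2) = PV/RT = (142 × 10.6) / (8.314 × 331) = 0.5470 mol
For 1.521 mol CuO, stoichiometry requires (1/1) × 1.521 = 1.521 mol H2; 0.5470 mol is available, so H2 is limiting.
n(CuO) consumed = (1/1) × 0.5470 = 0.5470 mol; remaining = 1.521 − 0.5470 = 0.9740 mol
m(CuO) = 0.9740 × 79.55 = 77.48 g

77.5 g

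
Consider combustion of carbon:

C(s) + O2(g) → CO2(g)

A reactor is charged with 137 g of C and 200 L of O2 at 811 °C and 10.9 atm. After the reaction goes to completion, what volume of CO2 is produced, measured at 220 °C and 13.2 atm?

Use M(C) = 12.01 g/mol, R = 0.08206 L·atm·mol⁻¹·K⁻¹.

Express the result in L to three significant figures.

n(C) = 137 / 12.01 = 11.41 mol
n(O2) = PV/RT = (10.9 × 200) / (0.08206 × 1084.15) = 24.50 mol
For 11.41 mol C, stoichiometry requires (1/1) × 11.41 = 11.41 mol O2; 24.50 mol is available, so C is limiting.
n(CO2) = (1/1) × 11.41 = 11.41 mol
V(CO2) = nRT/P = 11.41 × 0.08206 × 493.15 / 13.2 = 34.98 L

35.0 L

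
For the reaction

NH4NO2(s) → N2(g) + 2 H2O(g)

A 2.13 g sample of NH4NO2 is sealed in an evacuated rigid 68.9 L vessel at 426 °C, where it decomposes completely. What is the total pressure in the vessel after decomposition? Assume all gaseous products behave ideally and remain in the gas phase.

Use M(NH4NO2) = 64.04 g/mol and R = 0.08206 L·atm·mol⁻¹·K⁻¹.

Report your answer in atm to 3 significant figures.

0.0831 atm

n(NH4NO2) = 2.13 / 64.04 = 0.03326 mol
n(gas produced) = (3/1) × 0.03326 = 0.09978 mol
P = nRT/V = 0.09978 × 0.08206 × 699.15 / 68.9 = 0.08309 atm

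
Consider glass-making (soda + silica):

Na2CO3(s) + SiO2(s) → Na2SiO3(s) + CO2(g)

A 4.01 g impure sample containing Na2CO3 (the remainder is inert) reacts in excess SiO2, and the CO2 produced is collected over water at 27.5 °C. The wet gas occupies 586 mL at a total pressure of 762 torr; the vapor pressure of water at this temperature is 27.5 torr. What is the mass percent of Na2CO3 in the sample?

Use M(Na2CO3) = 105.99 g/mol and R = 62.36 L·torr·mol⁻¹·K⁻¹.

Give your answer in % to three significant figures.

P(CO2) = 762 − 27.5 = 734.5 torr
n(CO2) = PV/RT = (734.5 × 0.5860) / (62.36 × 300.65) = 0.02296 mol
n(Na2CO3) = (1/1) × 0.02296 = 0.02296 mol
m(Na2CO3) = 0.02296 × 105.99 = 2.434 g
%Na2CO3 = 2.434 / 4.01 × 100 = 60.70%

60.7 %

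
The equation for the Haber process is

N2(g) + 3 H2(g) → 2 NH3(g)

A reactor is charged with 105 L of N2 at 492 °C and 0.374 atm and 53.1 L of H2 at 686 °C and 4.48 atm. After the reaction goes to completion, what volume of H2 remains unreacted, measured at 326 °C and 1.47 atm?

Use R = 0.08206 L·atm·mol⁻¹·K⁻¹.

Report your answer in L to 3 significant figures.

n(N2) = PV/RT = (0.374 × 105) / (0.08206 × 765.15) = 0.6254 mol
n(H2) = PV/RT = (4.48 × 53.1) / (0.08206 × 959.15) = 3.022 mol
For 0.6254 mol N2, stoichiometry requires (3/1) × 0.6254 = 1.876 mol H2; 3.022 mol is available, so N2 is limiting.
n(H2) consumed = (3/1) × 0.6254 = 1.876 mol; remaining = 3.022 − 1.876 = 1.146 mol
V(H2) = nRT/P = 1.146 × 0.08206 × 599.15 / 1.47 = 38.33 L

38.3 L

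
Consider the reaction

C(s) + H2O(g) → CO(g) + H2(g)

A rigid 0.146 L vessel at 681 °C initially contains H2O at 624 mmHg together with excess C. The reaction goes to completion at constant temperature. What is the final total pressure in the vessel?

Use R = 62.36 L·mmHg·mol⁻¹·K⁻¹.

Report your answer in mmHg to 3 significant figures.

1250 mmHg

At constant T and V, P ∝ n(gas): 1 mol gas → 2 mol gas.
P_final = (2/1) × 624 = 1248 mmHg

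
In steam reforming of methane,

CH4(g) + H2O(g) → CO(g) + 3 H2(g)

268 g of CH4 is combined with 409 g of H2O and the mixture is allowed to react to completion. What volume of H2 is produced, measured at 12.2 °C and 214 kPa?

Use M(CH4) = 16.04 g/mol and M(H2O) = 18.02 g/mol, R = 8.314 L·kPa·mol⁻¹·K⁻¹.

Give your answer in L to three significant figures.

556 L

n(CH4) = 268 / 16.04 = 16.71 mol
n(H2O) = 409 / 18.02 = 22.70 mol
For 16.71 mol CH4, stoichiometry requires (1/1) × 16.71 = 16.71 mol H2O; 22.70 mol is available, so CH4 is limiting.
n(H2) = (3/1) × 16.71 = 50.13 mol
V(H2) = nRT/P = 50.13 × 8.314 × 285.35 / 214 = 555.7 L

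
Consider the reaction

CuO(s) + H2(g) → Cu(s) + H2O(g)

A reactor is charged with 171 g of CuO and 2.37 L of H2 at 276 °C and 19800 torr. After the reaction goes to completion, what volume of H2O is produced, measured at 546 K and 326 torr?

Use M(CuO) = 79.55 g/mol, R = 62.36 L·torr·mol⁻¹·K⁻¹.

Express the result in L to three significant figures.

143 L

n(CuO) = 171 / 79.55 = 2.150 mol
n(H2) = PV/RT = (19800 × 2.37) / (62.36 × 549.15) = 1.370 mol
For 2.150 mol CuO, stoichiometry requires (1/1) × 2.150 = 2.150 mol H2; 1.370 mol is available, so H2 is limiting.
n(H2O) = (1/1) × 1.370 = 1.370 mol
V(H2O) = nRT/P = 1.370 × 62.36 × 546 / 326 = 143.1 L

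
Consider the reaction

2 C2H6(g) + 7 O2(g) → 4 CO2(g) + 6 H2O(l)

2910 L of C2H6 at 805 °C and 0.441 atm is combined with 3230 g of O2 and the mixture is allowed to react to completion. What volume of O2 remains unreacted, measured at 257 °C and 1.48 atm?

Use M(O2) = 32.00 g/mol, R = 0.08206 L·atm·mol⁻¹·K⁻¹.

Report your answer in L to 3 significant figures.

1470 L

n(C2H6) = PV/RT = (0.441 × 2910) / (0.08206 × 1078.15) = 14.51 mol
n(O2) = 3230 / 32.00 = 100.9 mol
For 14.51 mol C2H6, stoichiometry requires (7/2) × 14.51 = 50.78 mol O2; 100.9 mol is available, so C2H6 is limiting.
n(O2) consumed = (7/2) × 14.51 = 50.78 mol; remaining = 100.9 − 50.78 = 50.12 mol
V(O2) = nRT/P = 50.12 × 0.08206 × 530.15 / 1.48 = 1473 L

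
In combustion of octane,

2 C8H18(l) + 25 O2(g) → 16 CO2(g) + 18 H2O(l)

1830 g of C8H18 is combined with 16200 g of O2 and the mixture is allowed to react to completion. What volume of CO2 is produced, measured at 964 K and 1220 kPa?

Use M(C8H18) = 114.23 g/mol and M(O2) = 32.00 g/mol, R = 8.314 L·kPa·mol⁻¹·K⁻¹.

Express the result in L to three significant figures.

n(C8H18) = 1830 / 114.23 = 16.02 mol
n(O2) = 16200 / 32.00 = 506.2 mol
For 16.02 mol C8H18, stoichiometry requires (25/2) × 16.02 = 200.2 mol O2; 506.2 mol is available, so C8H18 is limiting.
n(CO2) = (16/2) × 16.02 = 128.2 mol
V(CO2) = nRT/P = 128.2 × 8.314 × 964 / 1220 = 842.2 L

842 L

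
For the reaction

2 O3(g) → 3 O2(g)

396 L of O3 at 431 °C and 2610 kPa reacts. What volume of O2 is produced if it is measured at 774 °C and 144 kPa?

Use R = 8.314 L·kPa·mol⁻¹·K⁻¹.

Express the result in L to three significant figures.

n(O3) = PV/RT = (2610 × 396) / (8.314 × 704.15) = 176.5 mol
n(O2) = (3/2) × 176.5 = 264.8 mol
V = nRT/P = 264.8 × 8.314 × 1047.15 / 144 = 16010 L

16000 L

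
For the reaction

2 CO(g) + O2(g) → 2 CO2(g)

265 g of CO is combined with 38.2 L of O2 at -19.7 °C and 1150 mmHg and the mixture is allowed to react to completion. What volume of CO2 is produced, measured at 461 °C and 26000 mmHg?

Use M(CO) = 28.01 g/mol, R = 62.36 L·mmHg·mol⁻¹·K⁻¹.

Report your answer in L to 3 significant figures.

n(CO) = 265 / 28.01 = 9.461 mol
n(O2) = PV/RT = (1150 × 38.2) / (62.36 × 253.45) = 2.779 mol
For 9.461 mol CO, stoichiometry requires (1/2) × 9.461 = 4.731 mol O2; 2.779 mol is available, so O2 is limiting.
n(CO2) = (2/1) × 2.779 = 5.558 mol
V(CO2) = nRT/P = 5.558 × 62.36 × 734.15 / 26000 = 9.787 L

9.79 L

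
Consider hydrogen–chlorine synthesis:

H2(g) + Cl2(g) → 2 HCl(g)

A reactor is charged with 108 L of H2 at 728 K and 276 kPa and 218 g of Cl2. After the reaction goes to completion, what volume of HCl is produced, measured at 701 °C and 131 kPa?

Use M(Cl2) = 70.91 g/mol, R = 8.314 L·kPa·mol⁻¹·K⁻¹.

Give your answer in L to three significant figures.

n(H2) = PV/RT = (276 × 108) / (8.314 × 728) = 4.925 mol
n(Cl2) = 218 / 70.91 = 3.074 mol
For 4.925 mol H2, stoichiometry requires (1/1) × 4.925 = 4.925 mol Cl2; 3.074 mol is available, so Cl2 is limiting.
n(HCl) = (2/1) × 3.074 = 6.148 mol
V(HCl) = nRT/P = 6.148 × 8.314 × 974.15 / 131 = 380.1 L

380 L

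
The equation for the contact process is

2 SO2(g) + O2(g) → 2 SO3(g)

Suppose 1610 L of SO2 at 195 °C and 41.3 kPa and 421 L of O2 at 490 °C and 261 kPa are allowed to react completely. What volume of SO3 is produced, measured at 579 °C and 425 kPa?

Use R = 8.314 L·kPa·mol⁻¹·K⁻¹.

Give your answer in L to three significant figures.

n(SO2) = PV/RT = (41.3 × 1610) / (8.314 × 468.15) = 17.08 mol
n(O2) = PV/RT = (261 × 421) / (8.314 × 763.15) = 17.32 mol
For 17.08 mol SO2, stoichiometry requires (1/2) × 17.08 = 8.540 mol O2; 17.32 mol is available, so SO2 is limiting.
n(SO3) = (2/2) × 17.08 = 17.08 mol
V(SO3) = nRT/P = 17.08 × 8.314 × 852.15 / 425 = 284.7 L

285 L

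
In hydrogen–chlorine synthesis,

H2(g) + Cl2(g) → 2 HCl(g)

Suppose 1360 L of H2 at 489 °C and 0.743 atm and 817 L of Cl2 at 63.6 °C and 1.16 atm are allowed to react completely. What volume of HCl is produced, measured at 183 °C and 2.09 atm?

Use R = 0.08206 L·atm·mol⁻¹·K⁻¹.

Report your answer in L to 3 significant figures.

579 L

n(H2) = PV/RT = (0.743 × 1360) / (0.08206 × 762.15) = 16.16 mol
n(Cl2) = PV/RT = (1.16 × 817) / (0.08206 × 336.75) = 34.30 mol
For 16.16 mol H2, stoichiometry requires (1/1) × 16.16 = 16.16 mol Cl2; 34.30 mol is available, so H2 is limiting.
n(HCl) = (2/1) × 16.16 = 32.32 mol
V(HCl) = nRT/P = 32.32 × 0.08206 × 456.15 / 2.09 = 578.8 L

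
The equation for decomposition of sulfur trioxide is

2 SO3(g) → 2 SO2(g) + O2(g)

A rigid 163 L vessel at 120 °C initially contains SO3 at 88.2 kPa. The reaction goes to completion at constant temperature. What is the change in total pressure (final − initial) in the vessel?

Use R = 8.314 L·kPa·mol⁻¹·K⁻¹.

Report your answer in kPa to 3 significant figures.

44.1 kPa

Since T and V are fixed, P_final/P_initial = n_final/n_initial = 3/2.
P_final = (3/2) × 88.2 = 132.3 kPa; ΔP = 132.3 − 88.2 = 44.10 kPa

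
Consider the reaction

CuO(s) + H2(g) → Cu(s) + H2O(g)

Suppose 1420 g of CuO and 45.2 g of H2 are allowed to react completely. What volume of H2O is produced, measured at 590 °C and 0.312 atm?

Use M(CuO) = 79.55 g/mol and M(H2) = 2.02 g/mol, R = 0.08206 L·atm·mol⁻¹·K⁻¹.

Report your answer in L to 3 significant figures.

4050 L

n(CuO) = 1420 / 79.55 = 17.85 mol
n(H2) = 45.2 / 2.02 = 22.38 mol
For 17.85 mol CuO, stoichiometry requires (1/1) × 17.85 = 17.85 mol H2; 22.38 mol is available, so CuO is limiting.
n(H2O) = (1/1) × 17.85 = 17.85 mol
V(H2O) = nRT/P = 17.85 × 0.08206 × 863.15 / 0.312 = 4052 L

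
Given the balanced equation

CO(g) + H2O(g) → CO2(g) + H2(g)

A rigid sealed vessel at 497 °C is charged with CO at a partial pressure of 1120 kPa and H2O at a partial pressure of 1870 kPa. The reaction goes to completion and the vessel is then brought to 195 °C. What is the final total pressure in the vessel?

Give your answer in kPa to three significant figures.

1820 kPa

With V and T fixed, P_i ∝ n_i, so the mole ratios apply directly to partial pressures at 497 °C.
P(H2O) required for 1120 kPa of CO = (1/1) × 1120 = 1120 kPa; available 1870 kPa, so CO is limiting.
P(H2O) remaining = 1870 − (1/1) × 1120 = 750.0 kPa
P(gaseous products) = (1+1)/1 × 1120 = 2240 kPa
P_total at 497 °C = 750.0 + 2240 = 2990 kPa
Scaling to 195 °C: P = 2990 × 468.15/770.15 = 1818 kPa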